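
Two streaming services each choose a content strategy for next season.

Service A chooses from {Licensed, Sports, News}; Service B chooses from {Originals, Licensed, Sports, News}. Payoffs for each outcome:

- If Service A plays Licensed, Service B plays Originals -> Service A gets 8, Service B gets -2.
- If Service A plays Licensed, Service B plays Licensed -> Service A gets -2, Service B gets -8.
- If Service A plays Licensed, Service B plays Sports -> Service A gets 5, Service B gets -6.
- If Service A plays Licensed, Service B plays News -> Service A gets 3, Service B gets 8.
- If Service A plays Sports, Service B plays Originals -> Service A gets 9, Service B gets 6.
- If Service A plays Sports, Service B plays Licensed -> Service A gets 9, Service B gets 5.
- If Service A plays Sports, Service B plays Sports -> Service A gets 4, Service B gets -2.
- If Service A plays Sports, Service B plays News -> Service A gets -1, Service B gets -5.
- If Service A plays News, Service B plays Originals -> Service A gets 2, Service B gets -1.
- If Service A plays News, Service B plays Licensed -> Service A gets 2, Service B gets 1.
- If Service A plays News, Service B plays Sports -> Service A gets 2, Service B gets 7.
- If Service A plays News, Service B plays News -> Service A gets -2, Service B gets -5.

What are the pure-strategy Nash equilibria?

(Licensed, News) and (Sports, Originals)

(Licensed, Originals): Service A can switch to Sports (8 → 9). Not NE.
(Licensed, Licensed): Service A can switch to Sports (-2 → 9). Not NE.
(Licensed, Sports): Service B can switch to Originals (-6 → -2). Not NE.
(Licensed, News): Service A gets 3, best alternative -1; Service B gets 8, best alternative -2. No profitable deviation — NE.
(Sports, Originals): Service A gets 9, best alternative 8; Service B gets 6, best alternative 5. No profitable deviation — NE.
(Sports, Licensed): Service B can switch to Originals (5 → 6). Not NE.
(Sports, Sports): Service A can switch to Licensed (4 → 5). Not NE.
(Sports, News): Service A can switch to Licensed (-1 → 3). Not NE.
(The remaining 4 profiles each have a profitable deviation by the same check.)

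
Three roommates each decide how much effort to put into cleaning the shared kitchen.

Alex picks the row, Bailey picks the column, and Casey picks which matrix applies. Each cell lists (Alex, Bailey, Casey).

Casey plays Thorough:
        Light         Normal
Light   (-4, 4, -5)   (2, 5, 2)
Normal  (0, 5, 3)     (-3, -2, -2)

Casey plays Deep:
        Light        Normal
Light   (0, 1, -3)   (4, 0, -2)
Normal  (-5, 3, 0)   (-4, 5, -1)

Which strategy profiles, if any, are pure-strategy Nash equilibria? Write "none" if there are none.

Pure-strategy Nash equilibria: (Light, Light, Deep); (Light, Normal, Thorough); (Normal, Light, Thorough)

Alex against (Light, Thorough): payoffs -4, 0 → best response Normal.
Alex against (Light, Deep): payoffs 0, -5 → best response Light.
Alex against (Normal, Thorough): payoffs 2, -3 → best response Light.
Alex against (Normal, Deep): payoffs 4, -4 → best response Light.
Bailey against (Light, Thorough): payoffs 4, 5 → best response Normal.
Bailey against (Light, Deep): payoffs 1, 0 → best response Light.
Bailey against (Normal, Thorough): payoffs 5, -2 → best response Light.
Bailey against (Normal, Deep): payoffs 3, 5 → best response Normal.
Casey against (Light, Light): payoffs -5, -3 → best response Deep.
Casey against (Light, Normal): payoffs 2, -2 → best response Thorough.
Casey against (Normal, Light): payoffs 3, 0 → best response Thorough.
Casey against (Normal, Normal): payoffs -2, -1 → best response Deep.
Mutual best responses: (Light, Light, Deep); (Light, Normal, Thorough); (Normal, Light, Thorough).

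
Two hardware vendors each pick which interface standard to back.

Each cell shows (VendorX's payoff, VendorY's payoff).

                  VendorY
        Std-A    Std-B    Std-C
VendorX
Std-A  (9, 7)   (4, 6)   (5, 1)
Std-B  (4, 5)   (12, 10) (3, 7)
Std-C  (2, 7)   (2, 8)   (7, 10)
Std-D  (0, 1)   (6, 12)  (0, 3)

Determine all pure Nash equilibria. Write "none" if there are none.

Pure-strategy Nash equilibria: (Std-A, Std-A), (Std-B, Std-B), (Std-C, Std-C)

(Std-A, Std-A): VendorX gets 9, best alternative 4; VendorY gets 7, best alternative 6. No profitable deviation — NE.
(Std-A, Std-B): VendorX can switch to Std-B (4 → 12). Not NE.
(Std-A, Std-C): VendorX can switch to Std-C (5 → 7). Not NE.
(Std-B, Std-A): VendorX can switch to Std-A (4 → 9). Not NE.
(Std-B, Std-B): VendorX gets 12, best alternative 6; VendorY gets 10, best alternative 7. No profitable deviation — NE.
(Std-B, Std-C): VendorX can switch to Std-A (3 → 5). Not NE.
(Std-C, Std-A): VendorX can switch to Std-A (2 → 9). Not NE.
(Std-C, Std-B): VendorX can switch to Std-A (2 → 4). Not NE.
(Std-C, Std-C): VendorX gets 7, best alternative 5; VendorY gets 10, best alternative 8. No profitable deviation — NE.
(Std-D, Std-A): VendorX can switch to Std-A (0 → 9). Not NE.
(Std-D, Std-B): VendorX can switch to Std-B (6 → 12). Not NE.
(Std-D, Std-C): VendorX can switch to Std-A (0 → 5). Not NE.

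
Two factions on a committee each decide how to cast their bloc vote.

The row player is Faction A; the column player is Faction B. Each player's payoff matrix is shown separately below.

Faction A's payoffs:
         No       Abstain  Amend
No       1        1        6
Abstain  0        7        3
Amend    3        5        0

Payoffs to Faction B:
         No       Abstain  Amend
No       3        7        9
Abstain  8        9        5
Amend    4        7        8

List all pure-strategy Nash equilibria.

(No, Amend) and (Abstain, Abstain)

Check each profile: it is a Nash equilibrium iff no player can strictly gain by switching unilaterally.
(No, No): Faction A can switch to Amend (1 → 3). Not NE.
(No, Abstain): Faction A can switch to Abstain (1 → 7). Not NE.
(No, Amend): Faction A gets 6, best alternative 3; Faction B gets 9, best alternative 7. No profitable deviation — NE.
(Abstain, No): Faction A can switch to No (0 → 1). Not NE.
(Abstain, Abstain): Faction A gets 7, best alternative 5; Faction B gets 9, best alternative 8. No profitable deviation — NE.
(Abstain, Amend): Faction A can switch to No (3 → 6). Not NE.
(Amend, No): Faction B can switch to Abstain (4 → 7). Not NE.
(Amend, Abstain): Faction A can switch to Abstain (5 → 7). Not NE.
(Amend, Amend): Faction A can switch to No (0 → 6). Not NE.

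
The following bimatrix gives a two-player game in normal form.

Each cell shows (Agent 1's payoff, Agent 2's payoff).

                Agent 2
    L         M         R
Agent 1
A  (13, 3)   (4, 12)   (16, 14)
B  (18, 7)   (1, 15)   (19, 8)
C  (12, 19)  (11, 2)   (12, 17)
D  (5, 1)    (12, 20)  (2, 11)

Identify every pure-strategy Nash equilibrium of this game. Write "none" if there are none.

(A, L): Agent 1 can switch to B (13 → 18). Not NE.
(A, M): Agent 1 can switch to C (4 → 11). Not NE.
(A, R): Agent 1 can switch to B (16 → 19). Not NE.
(B, L): Agent 2 can switch to M (7 → 15). Not NE.
(B, M): Agent 1 can switch to A (1 → 4). Not NE.
(B, R): Agent 2 can switch to M (8 → 15). Not NE.
(C, L): Agent 1 can switch to A (12 → 13). Not NE.
(C, M): Agent 1 can switch to D (11 → 12). Not NE.
(D, M): Agent 1 gets 12, best alternative 11; Agent 2 gets 20, best alternative 11. No profitable deviation — NE.
(The remaining 3 profiles each have a profitable deviation by the same check.)

Pure NE: (D, M)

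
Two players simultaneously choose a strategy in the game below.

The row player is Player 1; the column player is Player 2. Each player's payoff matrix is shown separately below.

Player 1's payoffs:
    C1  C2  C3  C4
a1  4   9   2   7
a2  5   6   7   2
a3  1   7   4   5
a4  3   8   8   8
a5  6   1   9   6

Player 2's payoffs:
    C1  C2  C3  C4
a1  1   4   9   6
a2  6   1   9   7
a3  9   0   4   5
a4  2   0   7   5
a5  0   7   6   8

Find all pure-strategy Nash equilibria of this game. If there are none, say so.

(a1, C1): Player 1 can switch to a2 (4 → 5). Not NE.
(a1, C2): Player 2 can switch to C3 (4 → 9). Not NE.
(a1, C3): Player 1 can switch to a2 (2 → 7). Not NE.
(a1, C4): Player 1 can switch to a4 (7 → 8). Not NE.
(a2, C1): Player 1 can switch to a5 (5 → 6). Not NE.
(a2, C2): Player 1 can switch to a1 (6 → 9). Not NE.
(a2, C3): Player 1 can switch to a4 (7 → 8). Not NE.
(a2, C4): Player 1 can switch to a1 (2 → 7). Not NE.
(a3, C1): Player 1 can switch to a1 (1 → 4). Not NE.
(a3, C2): Player 1 can switch to a1 (7 → 9). Not NE.
(The remaining 10 profiles each have a profitable deviation by the same check.)

none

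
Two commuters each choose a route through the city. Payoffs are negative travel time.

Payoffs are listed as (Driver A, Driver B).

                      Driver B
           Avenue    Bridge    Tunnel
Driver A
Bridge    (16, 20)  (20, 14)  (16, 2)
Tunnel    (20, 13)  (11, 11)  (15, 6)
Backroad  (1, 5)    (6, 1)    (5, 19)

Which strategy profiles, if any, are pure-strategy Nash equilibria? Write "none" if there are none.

Driver A against Avenue: payoffs 16, 20, 1 → best response Tunnel.
Driver A against Bridge: payoffs 20, 11, 6 → best response Bridge.
Driver A against Tunnel: payoffs 16, 15, 5 → best response Bridge.
Driver B against Bridge: payoffs 20, 14, 2 → best response Avenue.
Driver B against Tunnel: payoffs 13, 11, 6 → best response Avenue.
Driver B against Backroad: payoffs 5, 1, 19 → best response Tunnel.
Mutual best responses: (Tunnel, Avenue).

The unique pure-strategy Nash equilibrium is (Tunnel, Avenue).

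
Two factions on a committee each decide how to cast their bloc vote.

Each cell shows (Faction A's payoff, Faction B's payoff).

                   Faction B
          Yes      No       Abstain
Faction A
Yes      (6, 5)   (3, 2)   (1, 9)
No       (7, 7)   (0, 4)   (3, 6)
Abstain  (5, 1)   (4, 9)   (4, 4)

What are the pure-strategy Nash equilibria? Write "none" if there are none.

The pure Nash equilibria are (No, Yes) and (Abstain, No).

(Yes, Yes): Faction A can switch to No (6 → 7). Not NE.
(Yes, No): Faction A can switch to Abstain (3 → 4). Not NE.
(Yes, Abstain): Faction A can switch to No (1 → 3). Not NE.
(No, Yes): Faction A gets 7, best alternative 6; Faction B gets 7, best alternative 6. No profitable deviation — NE.
(No, No): Faction A can switch to Yes (0 → 3). Not NE.
(No, Abstain): Faction A can switch to Abstain (3 → 4). Not NE.
(Abstain, Yes): Faction A can switch to Yes (5 → 6). Not NE.
(Abstain, No): Faction A gets 4, best alternative 3; Faction B gets 9, best alternative 4. No profitable deviation — NE.
(Abstain, Abstain): Faction B can switch to No (4 → 9). Not NE.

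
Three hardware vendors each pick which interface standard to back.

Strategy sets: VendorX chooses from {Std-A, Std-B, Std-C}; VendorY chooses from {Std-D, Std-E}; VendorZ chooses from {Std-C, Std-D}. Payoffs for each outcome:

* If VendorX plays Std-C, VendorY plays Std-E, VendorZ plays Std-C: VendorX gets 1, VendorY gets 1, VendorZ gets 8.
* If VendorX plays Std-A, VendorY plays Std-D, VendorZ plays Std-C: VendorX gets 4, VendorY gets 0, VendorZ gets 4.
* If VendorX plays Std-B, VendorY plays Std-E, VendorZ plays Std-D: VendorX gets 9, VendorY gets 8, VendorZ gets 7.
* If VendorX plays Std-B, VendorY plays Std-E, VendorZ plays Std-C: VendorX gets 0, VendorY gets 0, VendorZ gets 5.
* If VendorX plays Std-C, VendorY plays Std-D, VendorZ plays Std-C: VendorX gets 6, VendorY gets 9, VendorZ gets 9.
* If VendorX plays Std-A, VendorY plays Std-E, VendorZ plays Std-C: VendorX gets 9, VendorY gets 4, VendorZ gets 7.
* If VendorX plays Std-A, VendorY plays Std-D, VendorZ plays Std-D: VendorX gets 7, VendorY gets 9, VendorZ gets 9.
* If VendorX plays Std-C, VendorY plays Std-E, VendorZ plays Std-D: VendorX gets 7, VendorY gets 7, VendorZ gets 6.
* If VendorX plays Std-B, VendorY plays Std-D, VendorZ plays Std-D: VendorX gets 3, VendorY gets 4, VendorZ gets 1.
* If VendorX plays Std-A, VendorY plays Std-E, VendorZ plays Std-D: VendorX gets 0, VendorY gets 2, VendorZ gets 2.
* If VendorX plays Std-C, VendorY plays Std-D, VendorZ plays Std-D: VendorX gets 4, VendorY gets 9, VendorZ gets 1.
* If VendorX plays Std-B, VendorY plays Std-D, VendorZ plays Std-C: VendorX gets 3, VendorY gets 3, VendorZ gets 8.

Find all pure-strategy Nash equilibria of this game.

VendorX against (Std-D, Std-C): payoffs 4, 3, 6 → best response Std-C.
VendorX against (Std-D, Std-D): payoffs 7, 3, 4 → best response Std-A.
VendorX against (Std-E, Std-C): payoffs 9, 0, 1 → best response Std-A.
VendorX against (Std-E, Std-D): payoffs 0, 9, 7 → best response Std-B.
VendorY against (Std-A, Std-C): payoffs 0, 4 → best response Std-E.
VendorY against (Std-A, Std-D): payoffs 9, 2 → best response Std-D.
VendorY against (Std-B, Std-C): payoffs 3, 0 → best response Std-D.
VendorY against (Std-B, Std-D): payoffs 4, 8 → best response Std-E.
VendorY against (Std-C, Std-C): payoffs 9, 1 → best response Std-D.
VendorY against (Std-C, Std-D): payoffs 9, 7 → best response Std-D.
VendorZ against (Std-A, Std-D): payoffs 4, 9 → best response Std-D.
VendorZ against (Std-A, Std-E): payoffs 7, 2 → best response Std-C.
VendorZ against (Std-B, Std-D): payoffs 8, 1 → best response Std-C.
VendorZ against (Std-B, Std-E): payoffs 5, 7 → best response Std-D.
VendorZ against (Std-C, Std-D): payoffs 9, 1 → best response Std-C.
VendorZ against (Std-C, Std-E): payoffs 8, 6 → best response Std-C.
Mutual best responses: (Std-A, Std-D, Std-D); (Std-A, Std-E, Std-C); (Std-B, Std-E, Std-D); (Std-C, Std-D, Std-C).

The pure Nash equilibria are (Std-A, Std-D, Std-D), (Std-A, Std-E, Std-C), (Std-B, Std-E, Std-D), (Std-C, Std-D, Std-C).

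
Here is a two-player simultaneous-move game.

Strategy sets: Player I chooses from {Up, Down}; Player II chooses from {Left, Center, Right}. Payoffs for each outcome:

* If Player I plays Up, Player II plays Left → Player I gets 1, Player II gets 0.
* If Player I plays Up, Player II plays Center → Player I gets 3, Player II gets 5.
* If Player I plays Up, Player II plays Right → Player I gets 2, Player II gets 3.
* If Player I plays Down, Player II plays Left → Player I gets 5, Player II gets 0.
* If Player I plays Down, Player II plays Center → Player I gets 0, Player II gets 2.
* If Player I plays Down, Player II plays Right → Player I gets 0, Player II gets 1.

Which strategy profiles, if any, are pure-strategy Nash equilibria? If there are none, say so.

For each player, find the best response to each opponent profile; mutual best responses are the pure NE.
Player I against Left: payoffs 1, 5 → best response Down.
Player I against Center: payoffs 3, 0 → best response Up.
Player I against Right: payoffs 2, 0 → best response Up.
Player II against Up: payoffs 0, 5, 3 → best response Center.
Player II against Down: payoffs 0, 2, 1 → best response Center.
Mutual best responses: (Up, Center).

The unique pure-strategy Nash equilibrium is (Up, Center).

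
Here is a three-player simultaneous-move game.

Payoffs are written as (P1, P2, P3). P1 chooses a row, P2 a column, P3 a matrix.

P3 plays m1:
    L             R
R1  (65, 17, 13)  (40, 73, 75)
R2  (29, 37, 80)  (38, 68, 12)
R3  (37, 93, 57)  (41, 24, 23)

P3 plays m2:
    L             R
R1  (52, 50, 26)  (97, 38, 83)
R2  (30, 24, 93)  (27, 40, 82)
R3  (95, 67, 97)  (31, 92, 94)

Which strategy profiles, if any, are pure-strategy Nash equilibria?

none

Mark each player's best response to every combination of opponents' strategies; a profile where every player is best-responding is a pure Nash equilibrium.
P1 against (L, m1): payoffs 65, 29, 37 → best response R1.
P1 against (L, m2): payoffs 52, 30, 95 → best response R3.
P1 against (R, m1): payoffs 40, 38, 41 → best response R3.
P1 against (R, m2): payoffs 97, 27, 31 → best response R1.
P2 against (R1, m1): payoffs 17, 73 → best response R.
P2 against (R1, m2): payoffs 50, 38 → best response L.
P2 against (R2, m1): payoffs 37, 68 → best response R.
P2 against (R2, m2): payoffs 24, 40 → best response R.
P2 against (R3, m1): payoffs 93, 24 → best response L.
P2 against (R3, m2): payoffs 67, 92 → best response R.
P3 against (R1, L): payoffs 13, 26 → best response m2.
P3 against (R1, R): payoffs 75, 83 → best response m2.
P3 against (R2, L): payoffs 80, 93 → best response m2.
P3 against (R2, R): payoffs 12, 82 → best response m2.
P3 against (R3, L): payoffs 57, 97 → best response m2.
P3 against (R3, R): payoffs 23, 94 → best response m2.
No profile is a mutual best response for all players.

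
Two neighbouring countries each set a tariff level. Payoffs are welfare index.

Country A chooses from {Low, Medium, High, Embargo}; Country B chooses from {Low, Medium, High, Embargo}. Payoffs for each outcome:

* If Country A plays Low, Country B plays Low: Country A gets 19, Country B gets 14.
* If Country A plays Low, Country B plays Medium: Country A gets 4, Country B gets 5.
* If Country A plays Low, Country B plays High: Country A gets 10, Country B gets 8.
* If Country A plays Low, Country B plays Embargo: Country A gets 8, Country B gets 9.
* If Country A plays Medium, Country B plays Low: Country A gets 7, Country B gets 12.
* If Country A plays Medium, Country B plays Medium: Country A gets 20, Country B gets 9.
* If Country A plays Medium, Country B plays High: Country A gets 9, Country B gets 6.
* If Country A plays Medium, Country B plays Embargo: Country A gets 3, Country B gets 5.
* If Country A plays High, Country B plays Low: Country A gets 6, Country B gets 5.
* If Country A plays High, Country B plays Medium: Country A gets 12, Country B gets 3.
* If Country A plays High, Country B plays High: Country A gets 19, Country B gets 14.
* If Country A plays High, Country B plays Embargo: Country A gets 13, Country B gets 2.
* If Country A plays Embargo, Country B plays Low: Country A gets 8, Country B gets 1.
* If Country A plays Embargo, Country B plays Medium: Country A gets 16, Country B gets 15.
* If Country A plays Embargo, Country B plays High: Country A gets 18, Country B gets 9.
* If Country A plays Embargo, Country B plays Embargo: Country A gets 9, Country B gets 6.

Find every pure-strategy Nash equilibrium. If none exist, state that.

Pure-strategy Nash equilibria: (Low, Low), (High, High)

For each player, find the best response to each opponent profile; mutual best responses are the pure NE.
Country A against Low: payoffs 19, 7, 6, 8 → best response Low.
Country A against Medium: payoffs 4, 20, 12, 16 → best response Medium.
Country A against High: payoffs 10, 9, 19, 18 → best response High.
Country A against Embargo: payoffs 8, 3, 13, 9 → best response High.
Country B against Low: payoffs 14, 5, 8, 9 → best response Low.
Country B against Medium: payoffs 12, 9, 6, 5 → best response Low.
Country B against High: payoffs 5, 3, 14, 2 → best response High.
Country B against Embargo: payoffs 1, 15, 9, 6 → best response Medium.
Mutual best responses: (Low, Low); (High, High).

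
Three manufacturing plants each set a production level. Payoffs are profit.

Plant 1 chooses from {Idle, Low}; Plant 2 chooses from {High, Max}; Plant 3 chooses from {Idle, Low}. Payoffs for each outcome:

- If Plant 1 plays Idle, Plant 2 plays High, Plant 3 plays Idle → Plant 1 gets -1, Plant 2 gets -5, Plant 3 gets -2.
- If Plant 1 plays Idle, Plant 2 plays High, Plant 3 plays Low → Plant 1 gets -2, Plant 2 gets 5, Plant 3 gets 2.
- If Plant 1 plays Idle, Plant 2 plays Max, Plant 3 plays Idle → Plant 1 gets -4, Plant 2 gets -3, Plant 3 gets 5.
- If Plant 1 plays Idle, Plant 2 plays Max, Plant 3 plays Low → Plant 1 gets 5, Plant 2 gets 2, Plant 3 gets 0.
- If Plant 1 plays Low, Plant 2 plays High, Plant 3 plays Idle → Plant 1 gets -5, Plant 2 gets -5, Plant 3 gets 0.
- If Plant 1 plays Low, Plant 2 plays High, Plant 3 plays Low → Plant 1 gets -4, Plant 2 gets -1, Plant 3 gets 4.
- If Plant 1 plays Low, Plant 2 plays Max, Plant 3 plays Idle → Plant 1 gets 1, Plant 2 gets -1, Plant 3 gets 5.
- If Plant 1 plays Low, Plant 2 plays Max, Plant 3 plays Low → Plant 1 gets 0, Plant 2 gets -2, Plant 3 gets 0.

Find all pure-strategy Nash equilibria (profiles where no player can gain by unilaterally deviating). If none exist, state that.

For each strategy profile, look for a profitable unilateral deviation.
(Idle, High, Idle): Plant 2 can switch to Max (-5 → -3). Not NE.
(Idle, High, Low): Plant 1 gets -2, best alternative -4; Plant 2 gets 5, best alternative 2; Plant 3 gets 2, best alternative -2. No profitable deviation — NE.
(Idle, Max, Idle): Plant 1 can switch to Low (-4 → 1). Not NE.
(Idle, Max, Low): Plant 2 can switch to High (2 → 5). Not NE.
(Low, High, Idle): Plant 1 can switch to Idle (-5 → -1). Not NE.
(Low, High, Low): Plant 1 can switch to Idle (-4 → -2). Not NE.
(Low, Max, Idle): Plant 1 gets 1, best alternative -4; Plant 2 gets -1, best alternative -5; Plant 3 gets 5, best alternative 0. No profitable deviation — NE.
(Low, Max, Low): Plant 1 can switch to Idle (0 → 5). Not NE.

(Idle, High, Low) and (Low, Max, Idle)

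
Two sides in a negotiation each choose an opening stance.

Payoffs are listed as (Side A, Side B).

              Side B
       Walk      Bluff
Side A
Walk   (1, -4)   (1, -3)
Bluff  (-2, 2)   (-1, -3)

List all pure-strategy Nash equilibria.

(Walk, Bluff)

Side A against Walk: payoffs 1, -2 → best response Walk.
Side A against Bluff: payoffs 1, -1 → best response Walk.
Side B against Walk: payoffs -4, -3 → best response Bluff.
Side B against Bluff: payoffs 2, -3 → best response Walk.
Mutual best responses: (Walk, Bluff).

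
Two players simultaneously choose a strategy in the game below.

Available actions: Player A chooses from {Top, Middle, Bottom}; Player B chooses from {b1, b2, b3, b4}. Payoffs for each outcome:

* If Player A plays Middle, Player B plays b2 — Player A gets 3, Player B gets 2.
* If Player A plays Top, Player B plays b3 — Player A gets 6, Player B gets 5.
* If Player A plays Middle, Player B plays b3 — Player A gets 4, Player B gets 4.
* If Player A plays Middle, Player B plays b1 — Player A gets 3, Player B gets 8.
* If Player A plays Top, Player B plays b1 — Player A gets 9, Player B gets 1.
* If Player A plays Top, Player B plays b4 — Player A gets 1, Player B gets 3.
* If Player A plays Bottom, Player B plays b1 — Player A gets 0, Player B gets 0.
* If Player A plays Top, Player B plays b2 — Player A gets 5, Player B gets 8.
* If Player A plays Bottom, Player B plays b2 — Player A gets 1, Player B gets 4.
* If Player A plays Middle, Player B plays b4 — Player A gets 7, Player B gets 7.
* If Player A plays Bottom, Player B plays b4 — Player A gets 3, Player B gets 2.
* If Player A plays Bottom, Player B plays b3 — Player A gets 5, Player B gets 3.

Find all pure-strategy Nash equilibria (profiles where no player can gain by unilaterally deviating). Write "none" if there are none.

(Top, b1): Player B can switch to b2 (1 → 8). Not NE.
(Top, b2): Player A gets 5, best alternative 3; Player B gets 8, best alternative 5. No profitable deviation — NE.
(Top, b3): Player B can switch to b2 (5 → 8). Not NE.
(Top, b4): Player A can switch to Middle (1 → 7). Not NE.
(Middle, b1): Player A can switch to Top (3 → 9). Not NE.
(Middle, b2): Player A can switch to Top (3 → 5). Not NE.
(Middle, b3): Player A can switch to Top (4 → 6). Not NE.
(Middle, b4): Player B can switch to b1 (7 → 8). Not NE.
(Bottom, b1): Player A can switch to Top (0 → 9). Not NE.
(The remaining 3 profiles each have a profitable deviation by the same check.)

Pure NE: (Top, b2)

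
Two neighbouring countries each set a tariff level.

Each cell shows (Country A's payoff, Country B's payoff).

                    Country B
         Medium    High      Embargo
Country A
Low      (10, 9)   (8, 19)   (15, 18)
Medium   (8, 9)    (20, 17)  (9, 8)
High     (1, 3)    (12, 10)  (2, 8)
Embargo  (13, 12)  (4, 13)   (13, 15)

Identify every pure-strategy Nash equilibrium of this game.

Country A against Medium: payoffs 10, 8, 1, 13 → best response Embargo.
Country A against High: payoffs 8, 20, 12, 4 → best response Medium.
Country A against Embargo: payoffs 15, 9, 2, 13 → best response Low.
Country B against Low: payoffs 9, 19, 18 → best response High.
Country B against Medium: payoffs 9, 17, 8 → best response High.
Country B against High: payoffs 3, 10, 8 → best response High.
Country B against Embargo: payoffs 12, 13, 15 → best response Embargo.
Mutual best responses: (Medium, High).

Pure NE: (Medium, High)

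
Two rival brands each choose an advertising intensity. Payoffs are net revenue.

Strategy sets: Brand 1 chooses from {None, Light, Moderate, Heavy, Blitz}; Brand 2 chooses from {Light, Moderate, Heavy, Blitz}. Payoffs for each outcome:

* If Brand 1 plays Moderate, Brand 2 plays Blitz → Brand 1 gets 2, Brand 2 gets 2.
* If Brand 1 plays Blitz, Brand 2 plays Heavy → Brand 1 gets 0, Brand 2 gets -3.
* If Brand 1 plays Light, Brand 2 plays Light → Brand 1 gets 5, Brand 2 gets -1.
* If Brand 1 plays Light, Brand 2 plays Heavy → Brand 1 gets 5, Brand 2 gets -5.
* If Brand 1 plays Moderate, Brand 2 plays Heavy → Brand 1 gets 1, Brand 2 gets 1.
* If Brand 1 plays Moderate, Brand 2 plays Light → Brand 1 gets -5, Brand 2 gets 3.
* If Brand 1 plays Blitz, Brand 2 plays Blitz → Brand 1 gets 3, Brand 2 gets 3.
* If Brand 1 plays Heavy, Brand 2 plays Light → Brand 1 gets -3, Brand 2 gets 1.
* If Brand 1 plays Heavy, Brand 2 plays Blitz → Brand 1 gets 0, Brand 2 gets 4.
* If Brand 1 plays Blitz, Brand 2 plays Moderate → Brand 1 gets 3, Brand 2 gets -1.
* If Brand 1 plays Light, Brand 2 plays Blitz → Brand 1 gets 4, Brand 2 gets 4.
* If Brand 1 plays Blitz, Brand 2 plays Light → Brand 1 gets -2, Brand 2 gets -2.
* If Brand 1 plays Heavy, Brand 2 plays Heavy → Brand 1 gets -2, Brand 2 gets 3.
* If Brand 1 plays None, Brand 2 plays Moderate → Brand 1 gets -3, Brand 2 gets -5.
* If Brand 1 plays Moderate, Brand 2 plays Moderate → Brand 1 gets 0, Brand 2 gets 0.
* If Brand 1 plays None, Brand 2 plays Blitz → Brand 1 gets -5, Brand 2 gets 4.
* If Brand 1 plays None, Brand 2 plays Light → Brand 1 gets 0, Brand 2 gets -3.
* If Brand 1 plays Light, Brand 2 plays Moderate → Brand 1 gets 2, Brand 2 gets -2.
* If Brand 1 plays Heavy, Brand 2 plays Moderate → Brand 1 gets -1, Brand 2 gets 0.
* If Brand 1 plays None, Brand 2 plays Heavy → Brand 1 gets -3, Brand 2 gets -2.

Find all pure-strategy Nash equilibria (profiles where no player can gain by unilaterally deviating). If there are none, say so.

The unique pure-strategy Nash equilibrium is (Light, Blitz).

Brand 1 against Light: payoffs 0, 5, -5, -3, -2 → best response Light.
Brand 1 against Moderate: payoffs -3, 2, 0, -1, 3 → best response Blitz.
Brand 1 against Heavy: payoffs -3, 5, 1, -2, 0 → best response Light.
Brand 1 against Blitz: payoffs -5, 4, 2, 0, 3 → best response Light.
Brand 2 against None: payoffs -3, -5, -2, 4 → best response Blitz.
Brand 2 against Light: payoffs -1, -2, -5, 4 → best response Blitz.
Brand 2 against Moderate: payoffs 3, 0, 1, 2 → best response Light.
Brand 2 against Heavy: payoffs 1, 0, 3, 4 → best response Blitz.
Brand 2 against Blitz: payoffs -2, -1, -3, 3 → best response Blitz.
Mutual best responses: (Light, Blitz).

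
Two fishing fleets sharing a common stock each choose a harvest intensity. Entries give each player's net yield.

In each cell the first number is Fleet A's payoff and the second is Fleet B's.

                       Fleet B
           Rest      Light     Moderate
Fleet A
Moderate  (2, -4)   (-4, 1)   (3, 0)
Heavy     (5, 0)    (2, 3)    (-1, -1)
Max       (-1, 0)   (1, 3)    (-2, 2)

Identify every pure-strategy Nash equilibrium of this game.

For each strategy profile, look for a profitable unilateral deviation.
(Moderate, Rest): Fleet A can switch to Heavy (2 → 5). Not NE.
(Moderate, Light): Fleet A can switch to Heavy (-4 → 2). Not NE.
(Moderate, Moderate): Fleet B can switch to Light (0 → 1). Not NE.
(Heavy, Rest): Fleet B can switch to Light (0 → 3). Not NE.
(Heavy, Light): Fleet A gets 2, best alternative 1; Fleet B gets 3, best alternative 0. No profitable deviation — NE.
(Heavy, Moderate): Fleet A can switch to Moderate (-1 → 3). Not NE.
(Max, Rest): Fleet A can switch to Moderate (-1 → 2). Not NE.
(Max, Light): Fleet A can switch to Heavy (1 → 2). Not NE.
(Max, Moderate): Fleet A can switch to Moderate (-2 → 3). Not NE.

Pure NE: (Heavy, Light)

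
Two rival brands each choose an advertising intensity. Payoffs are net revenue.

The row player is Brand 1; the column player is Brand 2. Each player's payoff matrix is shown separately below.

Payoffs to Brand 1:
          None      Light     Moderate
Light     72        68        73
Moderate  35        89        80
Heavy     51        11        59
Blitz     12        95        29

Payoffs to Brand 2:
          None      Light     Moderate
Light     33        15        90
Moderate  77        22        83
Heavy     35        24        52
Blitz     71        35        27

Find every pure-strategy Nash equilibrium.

(Light, None): Brand 2 can switch to Moderate (33 → 90). Not NE.
(Light, Light): Brand 1 can switch to Moderate (68 → 89). Not NE.
(Light, Moderate): Brand 1 can switch to Moderate (73 → 80). Not NE.
(Moderate, None): Brand 1 can switch to Light (35 → 72). Not NE.
(Moderate, Light): Brand 1 can switch to Blitz (89 → 95). Not NE.
(Moderate, Moderate): Brand 1 gets 80, best alternative 73; Brand 2 gets 83, best alternative 77. No profitable deviation — NE.
(Heavy, None): Brand 1 can switch to Light (51 → 72). Not NE.
(Heavy, Light): Brand 1 can switch to Light (11 → 68). Not NE.
(Heavy, Moderate): Brand 1 can switch to Light (59 → 73). Not NE.
(Blitz, None): Brand 1 can switch to Light (12 → 72). Not NE.
(Blitz, Light): Brand 2 can switch to None (35 → 71). Not NE.
(The remaining 1 profile has a profitable deviation by the same check.)

Pure NE: (Moderate, Moderate)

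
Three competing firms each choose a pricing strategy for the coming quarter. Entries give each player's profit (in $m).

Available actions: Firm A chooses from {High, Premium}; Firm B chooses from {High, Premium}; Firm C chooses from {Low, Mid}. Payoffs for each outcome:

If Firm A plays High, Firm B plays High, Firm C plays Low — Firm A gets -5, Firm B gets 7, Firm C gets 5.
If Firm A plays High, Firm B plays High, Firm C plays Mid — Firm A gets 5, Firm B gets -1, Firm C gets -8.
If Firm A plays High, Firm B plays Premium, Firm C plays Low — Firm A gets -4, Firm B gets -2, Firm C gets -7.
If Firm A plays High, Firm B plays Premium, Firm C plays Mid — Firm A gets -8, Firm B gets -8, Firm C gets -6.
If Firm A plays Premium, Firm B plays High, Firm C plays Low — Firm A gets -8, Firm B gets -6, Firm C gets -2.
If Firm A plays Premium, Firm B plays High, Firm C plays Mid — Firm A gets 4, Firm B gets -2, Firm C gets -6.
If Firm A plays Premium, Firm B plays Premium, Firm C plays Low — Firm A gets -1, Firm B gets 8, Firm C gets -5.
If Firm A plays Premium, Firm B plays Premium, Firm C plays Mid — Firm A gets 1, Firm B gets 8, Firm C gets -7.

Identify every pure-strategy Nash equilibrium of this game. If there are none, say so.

Firm A against (High, Low): payoffs -5, -8 → best response High.
Firm A against (High, Mid): payoffs 5, 4 → best response High.
Firm A against (Premium, Low): payoffs -4, -1 → best response Premium.
Firm A against (Premium, Mid): payoffs -8, 1 → best response Premium.
Firm B against (High, Low): payoffs 7, -2 → best response High.
Firm B against (High, Mid): payoffs -1, -8 → best response High.
Firm B against (Premium, Low): payoffs -6, 8 → best response Premium.
Firm B against (Premium, Mid): payoffs -2, 8 → best response Premium.
Firm C against (High, High): payoffs 5, -8 → best response Low.
Firm C against (High, Premium): payoffs -7, -6 → best response Mid.
Firm C against (Premium, High): payoffs -2, -6 → best response Low.
Firm C against (Premium, Premium): payoffs -5, -7 → best response Low.
Mutual best responses: (High, High, Low); (Premium, Premium, Low).

The pure Nash equilibria are (High, High, Low), (Premium, Premium, Low).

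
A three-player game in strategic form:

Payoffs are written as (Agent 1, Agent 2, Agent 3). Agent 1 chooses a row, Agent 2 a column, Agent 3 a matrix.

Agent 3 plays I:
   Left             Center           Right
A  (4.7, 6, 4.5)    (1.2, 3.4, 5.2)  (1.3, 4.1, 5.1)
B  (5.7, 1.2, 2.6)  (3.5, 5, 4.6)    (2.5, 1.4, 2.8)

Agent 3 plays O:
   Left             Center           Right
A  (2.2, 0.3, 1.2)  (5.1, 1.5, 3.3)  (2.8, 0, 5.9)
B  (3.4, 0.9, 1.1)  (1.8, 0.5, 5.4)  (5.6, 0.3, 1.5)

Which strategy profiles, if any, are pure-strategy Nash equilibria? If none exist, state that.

There is no pure-strategy Nash equilibrium.

For each player, find the best response to each opponent profile; mutual best responses are the pure NE.
Agent 1 against (Left, I): payoffs 4.7, 5.7 → best response B.
Agent 1 against (Left, O): payoffs 2.2, 3.4 → best response B.
Agent 1 against (Center, I): payoffs 1.2, 3.5 → best response B.
Agent 1 against (Center, O): payoffs 5.1, 1.8 → best response A.
Agent 1 against (Right, I): payoffs 1.3, 2.5 → best response B.
Agent 1 against (Right, O): payoffs 2.8, 5.6 → best response B.
Agent 2 against (A, I): payoffs 6, 3.4, 4.1 → best response Left.
Agent 2 against (A, O): payoffs 0.3, 1.5, 0 → best response Center.
Agent 2 against (B, I): payoffs 1.2, 5, 1.4 → best response Center.
Agent 2 against (B, O): payoffs 0.9, 0.5, 0.3 → best response Left.
Agent 3 against (A, Left): payoffs 4.5, 1.2 → best response I.
Agent 3 against (A, Center): payoffs 5.2, 3.3 → best response I.
Agent 3 against (A, Right): payoffs 5.1, 5.9 → best response O.
Agent 3 against (B, Left): payoffs 2.6, 1.1 → best response I.
Agent 3 against (B, Center): payoffs 4.6, 5.4 → best response O.
Agent 3 against (B, Right): payoffs 2.8, 1.5 → best response I.
No profile is a mutual best response for all players.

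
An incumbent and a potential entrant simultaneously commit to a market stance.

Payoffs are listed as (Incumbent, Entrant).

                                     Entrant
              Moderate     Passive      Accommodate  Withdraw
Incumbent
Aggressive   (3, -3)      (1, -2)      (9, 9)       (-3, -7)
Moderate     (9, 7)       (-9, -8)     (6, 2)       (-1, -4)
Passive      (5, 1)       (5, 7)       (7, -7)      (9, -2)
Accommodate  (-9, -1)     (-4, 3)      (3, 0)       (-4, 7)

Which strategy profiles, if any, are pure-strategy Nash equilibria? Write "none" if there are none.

(Aggressive, Accommodate); (Moderate, Moderate); (Passive, Passive)

For each strategy profile, look for a profitable unilateral deviation.
(Aggressive, Moderate): Incumbent can switch to Moderate (3 → 9). Not NE.
(Aggressive, Passive): Incumbent can switch to Passive (1 → 5). Not NE.
(Aggressive, Accommodate): Incumbent gets 9, best alternative 7; Entrant gets 9, best alternative -2. No profitable deviation — NE.
(Aggressive, Withdraw): Incumbent can switch to Moderate (-3 → -1). Not NE.
(Moderate, Moderate): Incumbent gets 9, best alternative 5; Entrant gets 7, best alternative 2. No profitable deviation — NE.
(Moderate, Passive): Incumbent can switch to Aggressive (-9 → 1). Not NE.
(Moderate, Accommodate): Incumbent can switch to Aggressive (6 → 9). Not NE.
(Moderate, Withdraw): Incumbent can switch to Passive (-1 → 9). Not NE.
(Passive, Moderate): Incumbent can switch to Moderate (5 → 9). Not NE.
(Passive, Passive): Incumbent gets 5, best alternative 1; Entrant gets 7, best alternative 1. No profitable deviation — NE.
(Passive, Accommodate): Incumbent can switch to Aggressive (7 → 9). Not NE.
(Passive, Withdraw): Entrant can switch to Moderate (-2 → 1). Not NE.
(Accommodate, Moderate): Incumbent can switch to Aggressive (-9 → 3). Not NE.
(The remaining 3 profiles each have a profitable deviation by the same check.)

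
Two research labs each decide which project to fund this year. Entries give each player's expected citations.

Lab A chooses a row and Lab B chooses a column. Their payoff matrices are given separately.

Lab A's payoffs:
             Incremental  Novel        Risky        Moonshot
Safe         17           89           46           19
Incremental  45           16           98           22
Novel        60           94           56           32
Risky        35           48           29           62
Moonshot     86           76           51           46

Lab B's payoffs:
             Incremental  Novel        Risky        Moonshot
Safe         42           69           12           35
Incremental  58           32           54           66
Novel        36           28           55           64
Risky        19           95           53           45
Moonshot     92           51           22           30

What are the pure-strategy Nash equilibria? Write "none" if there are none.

(Moonshot, Incremental)

(Safe, Incremental): Lab A can switch to Incremental (17 → 45). Not NE.
(Safe, Novel): Lab A can switch to Novel (89 → 94). Not NE.
(Safe, Risky): Lab A can switch to Incremental (46 → 98). Not NE.
(Safe, Moonshot): Lab A can switch to Incremental (19 → 22). Not NE.
(Incremental, Incremental): Lab A can switch to Novel (45 → 60). Not NE.
(Incremental, Novel): Lab A can switch to Safe (16 → 89). Not NE.
(Moonshot, Incremental): Lab A gets 86, best alternative 60; Lab B gets 92, best alternative 51. No profitable deviation — NE.
(The remaining 13 profiles each have a profitable deviation by the same check.)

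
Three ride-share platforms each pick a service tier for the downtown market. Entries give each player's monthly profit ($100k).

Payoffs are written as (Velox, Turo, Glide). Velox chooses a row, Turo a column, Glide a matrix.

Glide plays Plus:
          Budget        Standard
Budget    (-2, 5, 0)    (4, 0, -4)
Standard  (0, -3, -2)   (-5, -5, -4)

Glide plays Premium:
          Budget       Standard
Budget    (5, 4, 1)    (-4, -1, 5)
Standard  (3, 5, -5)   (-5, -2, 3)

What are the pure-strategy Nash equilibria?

Pure-strategy Nash equilibria: (Budget, Budget, Premium) and (Standard, Budget, Plus)

Velox against (Budget, Plus): payoffs -2, 0 → best response Standard.
Velox against (Budget, Premium): payoffs 5, 3 → best response Budget.
Velox against (Standard, Plus): payoffs 4, -5 → best response Budget.
Velox against (Standard, Premium): payoffs -4, -5 → best response Budget.
Turo against (Budget, Plus): payoffs 5, 0 → best response Budget.
Turo against (Budget, Premium): payoffs 4, -1 → best response Budget.
Turo against (Standard, Plus): payoffs -3, -5 → best response Budget.
Turo against (Standard, Premium): payoffs 5, -2 → best response Budget.
Glide against (Budget, Budget): payoffs 0, 1 → best response Premium.
Glide against (Budget, Standard): payoffs -4, 5 → best response Premium.
Glide against (Standard, Budget): payoffs -2, -5 → best response Plus.
Glide against (Standard, Standard): payoffs -4, 3 → best response Premium.
Mutual best responses: (Budget, Budget, Premium); (Standard, Budget, Plus).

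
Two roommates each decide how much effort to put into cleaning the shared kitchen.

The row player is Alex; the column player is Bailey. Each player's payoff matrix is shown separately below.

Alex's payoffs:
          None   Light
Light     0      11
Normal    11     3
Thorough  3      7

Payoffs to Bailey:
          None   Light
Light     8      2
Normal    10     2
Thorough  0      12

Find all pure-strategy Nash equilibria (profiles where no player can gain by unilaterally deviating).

For each player, find the best response to each opponent profile; mutual best responses are the pure NE.
Alex against None: payoffs 0, 11, 3 → best response Normal.
Alex against Light: payoffs 11, 3, 7 → best response Light.
Bailey against Light: payoffs 8, 2 → best response None.
Bailey against Normal: payoffs 10, 2 → best response None.
Bailey against Thorough: payoffs 0, 12 → best response Light.
Mutual best responses: (Normal, None).

(Normal, None)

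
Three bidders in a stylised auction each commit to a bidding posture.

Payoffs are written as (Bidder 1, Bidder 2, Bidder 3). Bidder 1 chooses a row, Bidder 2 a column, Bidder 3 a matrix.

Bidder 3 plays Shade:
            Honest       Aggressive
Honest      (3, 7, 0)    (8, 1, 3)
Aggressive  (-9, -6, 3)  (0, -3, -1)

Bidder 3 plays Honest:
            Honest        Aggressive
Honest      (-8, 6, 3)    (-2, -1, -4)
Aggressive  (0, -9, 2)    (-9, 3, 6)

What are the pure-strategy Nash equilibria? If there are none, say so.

This game has no pure Nash equilibrium.

Bidder 1 against (Honest, Shade): payoffs 3, -9 → best response Honest.
Bidder 1 against (Honest, Honest): payoffs -8, 0 → best response Aggressive.
Bidder 1 against (Aggressive, Shade): payoffs 8, 0 → best response Honest.
Bidder 1 against (Aggressive, Honest): payoffs -2, -9 → best response Honest.
Bidder 2 against (Honest, Shade): payoffs 7, 1 → best response Honest.
Bidder 2 against (Honest, Honest): payoffs 6, -1 → best response Honest.
Bidder 2 against (Aggressive, Shade): payoffs -6, -3 → best response Aggressive.
Bidder 2 against (Aggressive, Honest): payoffs -9, 3 → best response Aggressive.
Bidder 3 against (Honest, Honest): payoffs 0, 3 → best response Honest.
Bidder 3 against (Honest, Aggressive): payoffs 3, -4 → best response Shade.
Bidder 3 against (Aggressive, Honest): payoffs 3, 2 → best response Shade.
Bidder 3 against (Aggressive, Aggressive): payoffs -1, 6 → best response Honest.
No profile is a mutual best response for all players.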